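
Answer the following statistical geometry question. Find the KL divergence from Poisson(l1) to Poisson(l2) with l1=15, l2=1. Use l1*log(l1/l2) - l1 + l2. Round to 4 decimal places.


KL divergence for Poisson:
KL = l1*log(l1/l2) - l1 + l2.
l1 = 15, l2 = 1.
log(15/1) = 2.70805.
l1*log(l1/l2) = 15 * 2.70805 = 40.620753.
KL = 40.620753 - 15 + 1 = 26.6208

26.6208


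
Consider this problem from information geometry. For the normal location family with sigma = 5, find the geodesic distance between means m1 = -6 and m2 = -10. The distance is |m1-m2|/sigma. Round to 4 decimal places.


On the fixed-variance normal subfamily, geodesic distance = |m1-m2|/sigma.
|-6 - -10| = 4.
sigma = 5.
d = 4/5 = 0.8000

0.8000


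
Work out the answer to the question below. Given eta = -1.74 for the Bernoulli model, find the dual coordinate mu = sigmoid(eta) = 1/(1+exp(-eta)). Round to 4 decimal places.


Dual coordinate (expectation parameter) for Bernoulli:
mu = 1/(1+exp(-eta)).
eta = -1.74.
exp(-eta) = exp(1.74) = 5.697343.
mu = 1/(1+5.697343) = 0.1493

0.1493


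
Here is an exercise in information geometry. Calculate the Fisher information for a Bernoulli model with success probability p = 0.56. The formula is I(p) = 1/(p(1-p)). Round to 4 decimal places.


For Bernoulli(p), Fisher information is I(p) = 1/(p*(1-p)).
p = 0.56, 1-p = 0.44.
p*(1-p) = 0.2464.
I(p) = 1/0.2464 = 4.0584

4.0584


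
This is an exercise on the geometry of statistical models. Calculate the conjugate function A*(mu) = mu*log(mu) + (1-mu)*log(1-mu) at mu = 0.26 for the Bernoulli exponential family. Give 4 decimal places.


Legendre transform for Bernoulli:
A*(mu) = mu*log(mu) + (1-mu)*log(1-mu).
mu = 0.26, 1-mu = 0.74.
mu*log(mu) = 0.26*log(0.26) = -0.350239.
(1-mu)*log(1-mu) = 0.74*log(0.74) = -0.222818.
A* = -0.350239 + -0.222818 = -0.5731

-0.5731


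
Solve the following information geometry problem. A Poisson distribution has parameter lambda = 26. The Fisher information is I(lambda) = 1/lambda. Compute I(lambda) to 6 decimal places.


Fisher information for Poisson: I(lambda) = 1/lambda.
lambda = 26.
I(lambda) = 1/26 = 0.038462

0.038462


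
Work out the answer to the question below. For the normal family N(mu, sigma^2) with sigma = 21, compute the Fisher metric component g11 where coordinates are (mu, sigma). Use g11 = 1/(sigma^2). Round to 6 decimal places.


For the 2-parameter normal family, the Fisher metric has:
  g11 = 1/sigma^2, g22 = 2/sigma^2.
sigma = 21, sigma^2 = 441.
g11 = 0.002268

0.002268


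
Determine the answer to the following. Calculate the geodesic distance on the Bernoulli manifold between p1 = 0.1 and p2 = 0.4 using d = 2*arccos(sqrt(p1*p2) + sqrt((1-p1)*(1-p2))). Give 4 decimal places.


Geodesic distance on Bernoulli manifold:
d(p1,p2) = 2*arccos(sqrt(p1*p2) + sqrt((1-p1)*(1-p2))).
sqrt(p1*p2) = sqrt(0.1*0.4) = 0.2.
sqrt((1-p1)*(1-p2)) = sqrt(0.9*0.6) = 0.734847.
arg = 0.2 + 0.734847 = 0.934847.
d = 2*arccos(0.934847) = 0.7259

0.7259


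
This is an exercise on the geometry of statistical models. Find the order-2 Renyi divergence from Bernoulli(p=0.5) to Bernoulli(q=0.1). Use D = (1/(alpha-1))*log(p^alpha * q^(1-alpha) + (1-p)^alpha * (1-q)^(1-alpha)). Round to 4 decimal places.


Renyi divergence of order alpha between Bernoulli distributions:
D = (1/(alpha-1))*log(p^alpha * q^(1-alpha) + (1-p)^alpha * (1-q)^(1-alpha)).
alpha = 2, p = 0.5, q = 0.1.
p^alpha * q^(1-alpha) = 0.5^2 * 0.1^-1 = 2.5.
(1-p)^alpha * (1-q)^(1-alpha) = 0.5^2 * 0.9^-1 = 0.277778.
sum = 2.5 + 0.277778 = 2.777778.
D = (1/1)*log(2.777778) = 1.0217

1.0217


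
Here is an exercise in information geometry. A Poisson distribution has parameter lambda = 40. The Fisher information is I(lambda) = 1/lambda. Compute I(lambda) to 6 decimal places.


Fisher information for Poisson: I(lambda) = 1/lambda.
lambda = 40.
I(lambda) = 1/40 = 0.025000

0.025000


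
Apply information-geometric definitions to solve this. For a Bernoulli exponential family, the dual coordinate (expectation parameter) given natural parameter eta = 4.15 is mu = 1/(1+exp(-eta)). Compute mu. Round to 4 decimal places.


Dual coordinate (expectation parameter) for Bernoulli:
mu = 1/(1+exp(-eta)).
eta = 4.15.
exp(-eta) = exp(-4.15) = 0.015764.
mu = 1/(1+0.015764) = 0.9845

0.9845


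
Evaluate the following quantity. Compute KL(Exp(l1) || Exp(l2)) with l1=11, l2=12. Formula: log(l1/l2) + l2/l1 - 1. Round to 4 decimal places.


KL divergence for exponential family:
KL = log(l1/l2) + l2/l1 - 1.
log(11/12) = -0.087011.
12/11 = 1.090909.
KL = -0.087011 + 1.090909 - 1 = 0.0039

0.0039


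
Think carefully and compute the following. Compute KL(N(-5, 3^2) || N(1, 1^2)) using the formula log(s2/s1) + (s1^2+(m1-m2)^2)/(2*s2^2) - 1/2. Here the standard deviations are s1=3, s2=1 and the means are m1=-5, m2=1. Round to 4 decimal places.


KL divergence between normal distributions:
KL = log(s2/s1) + (s1^2 + (m1-m2)^2)/(2*s2^2) - 1/2.
log(1/3) = -1.098612.
(3^2 + (-5-1)^2)/(2*1^2) = (9 + 36)/2 = 22.5.
KL = -1.098612 + 22.5 - 0.5 = 20.9014

20.9014


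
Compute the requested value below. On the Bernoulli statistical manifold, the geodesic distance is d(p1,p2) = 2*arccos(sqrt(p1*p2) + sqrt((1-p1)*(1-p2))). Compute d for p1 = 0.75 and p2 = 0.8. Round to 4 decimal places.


Geodesic distance on Bernoulli manifold:
d(p1,p2) = 2*arccos(sqrt(p1*p2) + sqrt((1-p1)*(1-p2))).
sqrt(p1*p2) = sqrt(0.75*0.8) = 0.774597.
sqrt((1-p1)*(1-p2)) = sqrt(0.25*0.2) = 0.223607.
arg = 0.774597 + 0.223607 = 0.998203.
d = 2*arccos(0.998203) = 0.1199

0.1199


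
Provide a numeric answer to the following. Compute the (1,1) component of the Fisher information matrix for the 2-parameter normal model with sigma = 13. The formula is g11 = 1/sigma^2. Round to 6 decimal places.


For the 2-parameter normal family, the Fisher metric has:
  g11 = 1/sigma^2, g22 = 2/sigma^2.
sigma = 13, sigma^2 = 169.
g11 = 0.005917

0.005917


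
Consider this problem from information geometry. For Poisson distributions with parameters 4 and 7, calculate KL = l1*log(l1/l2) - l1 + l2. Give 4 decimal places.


KL divergence for Poisson:
KL = l1*log(l1/l2) - l1 + l2.
l1 = 4, l2 = 7.
log(4/7) = -0.559616.
l1*log(l1/l2) = 4 * -0.559616 = -2.238463.
KL = -2.238463 - 4 + 7 = 0.7615

0.7615


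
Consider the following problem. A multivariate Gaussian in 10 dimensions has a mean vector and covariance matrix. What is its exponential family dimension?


Exponential family dimension calculation:
For 10-dim MVN: mean has 10 params, covariance has 10*11/2 = 55 unique entries.
Total dim = 10 + 55 = 65.

65


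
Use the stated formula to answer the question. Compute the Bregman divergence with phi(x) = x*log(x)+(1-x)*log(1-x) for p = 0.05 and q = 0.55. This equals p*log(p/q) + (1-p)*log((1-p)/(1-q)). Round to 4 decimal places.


Bregman divergence with negative entropy generator:
D = p*log(p/q) + (1-p)*log((1-p)/(1-q)).
p = 0.05, q = 0.55.
p*log(p/q) = 0.05*log(0.05/0.55) = -0.119895.
(1-p)*log((1-p)/(1-q)) = 0.95*log(0.95/0.45) = 0.709854.
D = -0.119895 + 0.709854 = 0.5900

0.5900


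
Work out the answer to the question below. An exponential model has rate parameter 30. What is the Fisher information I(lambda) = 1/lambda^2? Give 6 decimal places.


Fisher information for exponential: I(lambda) = 1/lambda^2.
lambda = 30, lambda^2 = 900.
I = 1/900 = 0.001111

0.001111


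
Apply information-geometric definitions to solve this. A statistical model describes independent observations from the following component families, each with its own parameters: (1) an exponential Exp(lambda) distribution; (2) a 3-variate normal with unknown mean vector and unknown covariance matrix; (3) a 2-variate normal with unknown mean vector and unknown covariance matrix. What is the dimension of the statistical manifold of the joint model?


The dimension of a statistical manifold equals the number of free
(independent) real parameters of the model. For a product of independent
blocks the parameter counts add.
- exponential (lambda): 1.
- 3-variate normal: 3 (mean) + 3*4/2 = 6 (symmetric covariance) = 9.
- 2-variate normal: 2 (mean) + 2*3/2 = 3 (symmetric covariance) = 5.
Total = 1 + 9 + 5 = 15.
Dimension = 15

15


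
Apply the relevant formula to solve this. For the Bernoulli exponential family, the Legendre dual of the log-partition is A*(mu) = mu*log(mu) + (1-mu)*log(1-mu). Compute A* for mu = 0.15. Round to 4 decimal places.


Legendre transform for Bernoulli:
A*(mu) = mu*log(mu) + (1-mu)*log(1-mu).
mu = 0.15, 1-mu = 0.85.
mu*log(mu) = 0.15*log(0.15) = -0.284568.
(1-mu)*log(1-mu) = 0.85*log(0.85) = -0.138141.
A* = -0.284568 + -0.138141 = -0.4227

-0.4227


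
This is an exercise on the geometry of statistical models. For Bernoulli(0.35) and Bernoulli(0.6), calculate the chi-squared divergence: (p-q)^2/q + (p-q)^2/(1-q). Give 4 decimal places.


Chi-squared divergence between Bernoulli distributions:
chi^2 = (p-q)^2/q + (p-q)^2/(1-q).
p = 0.35, q = 0.6, p-q = -0.25.
(p-q)^2 = 0.0625.
term1 = 0.0625/0.6 = 0.104167.
term2 = 0.0625/0.4 = 0.15625.
chi^2 = 0.104167 + 0.15625 = 0.2604

0.2604


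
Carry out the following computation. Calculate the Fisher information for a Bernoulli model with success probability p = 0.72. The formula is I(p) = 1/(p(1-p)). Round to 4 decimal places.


For Bernoulli(p), Fisher information is I(p) = 1/(p*(1-p)).
p = 0.72, 1-p = 0.28.
p*(1-p) = 0.2016.
I(p) = 1/0.2016 = 4.9603

4.9603


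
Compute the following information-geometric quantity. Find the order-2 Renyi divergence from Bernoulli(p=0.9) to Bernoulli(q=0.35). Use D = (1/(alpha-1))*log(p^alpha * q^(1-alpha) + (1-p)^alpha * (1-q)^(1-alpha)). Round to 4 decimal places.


Renyi divergence of order alpha between Bernoulli distributions:
D = (1/(alpha-1))*log(p^alpha * q^(1-alpha) + (1-p)^alpha * (1-q)^(1-alpha)).
alpha = 2, p = 0.9, q = 0.35.
p^alpha * q^(1-alpha) = 0.9^2 * 0.35^-1 = 2.314286.
(1-p)^alpha * (1-q)^(1-alpha) = 0.1^2 * 0.65^-1 = 0.015385.
sum = 2.314286 + 0.015385 = 2.32967.
D = (1/1)*log(2.32967) = 0.8457

0.8457


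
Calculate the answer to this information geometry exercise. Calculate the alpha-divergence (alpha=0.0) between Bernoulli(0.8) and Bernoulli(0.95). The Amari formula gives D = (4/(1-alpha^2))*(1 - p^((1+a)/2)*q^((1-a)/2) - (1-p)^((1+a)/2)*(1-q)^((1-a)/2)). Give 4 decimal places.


Amari alpha-divergence:
D = (4/(1-alpha^2))*(1 - p^((1+a)/2)*q^((1-a)/2) - (1-p)^((1+a)/2)*(1-q)^((1-a)/2)).
alpha = 0.0, p = 0.8, q = 0.95.
e1 = (1+alpha)/2 = 0.5, e2 = (1-alpha)/2 = 0.5.
t1 = p^e1 * q^e2 = 0.8^0.5 * 0.95^0.5 = 0.87178.
t2 = (1-p)^e1 * (1-q)^e2 = 0.2^0.5 * 0.05^0.5 = 0.1.
4/(1-alpha^2) = 4.0.
D = 4.0*(1 - 0.87178 - 0.1) = 0.1129

0.1129


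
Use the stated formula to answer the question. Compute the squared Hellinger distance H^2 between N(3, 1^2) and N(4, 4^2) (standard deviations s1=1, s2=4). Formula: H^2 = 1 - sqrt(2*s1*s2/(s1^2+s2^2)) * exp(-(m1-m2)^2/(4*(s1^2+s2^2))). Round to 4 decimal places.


Squared Hellinger distance for Gaussians:
H^2 = 1 - sqrt(2*s1*s2/(s1^2+s2^2)) * exp(-(m1-m2)^2/(4*(s1^2+s2^2))).
s1^2 = 1, s2^2 = 16, s1^2+s2^2 = 17.
sqrt(2*1*4/(17)) = 0.685994.
(m1-m2)^2 = (-1)^2 = 1.
exp(-1/(4*17)) = exp(-0.014706) = 0.985402.
H^2 = 1 - 0.685994*0.985402 = 0.3240

0.3240


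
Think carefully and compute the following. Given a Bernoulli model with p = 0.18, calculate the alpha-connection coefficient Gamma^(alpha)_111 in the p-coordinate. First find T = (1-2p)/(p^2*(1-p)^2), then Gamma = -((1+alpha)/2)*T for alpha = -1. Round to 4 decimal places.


Skewness (Amari-Chentsov) tensor: T = (1-2p)/(p^2*(1-p)^2).
p = 0.18, 1-2p = 0.64, p^2 = 0.0324, (1-p)^2 = 0.6724.
T = 0.64/(0.0324 * 0.6724) = 29.376988.
In the p-coordinate, Gamma^(alpha) = Gamma^(0) - (alpha/2)*T with Gamma^(0) = (1/2)*g'(p) = -T/2,
so Gamma^(alpha) = -((1+alpha)/2)*T.
alpha = -1, -(1+alpha)/2 = 0.0.
Gamma = 0.0 * 29.376988 = 0.0000

0.0000


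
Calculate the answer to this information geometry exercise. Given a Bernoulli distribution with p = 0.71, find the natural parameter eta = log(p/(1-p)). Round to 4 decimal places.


Natural parameter for Bernoulli: eta = log(p/(1-p)).
p = 0.71, 1-p = 0.29.
p/(1-p) = 2.448276.
eta = log(2.448276) = 0.8954

0.8954


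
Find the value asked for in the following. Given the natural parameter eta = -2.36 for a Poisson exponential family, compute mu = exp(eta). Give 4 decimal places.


Expectation parameter for Poisson exponential family:
mu = exp(eta).
eta = -2.36.
mu = exp(-2.36) = 0.0944

0.0944


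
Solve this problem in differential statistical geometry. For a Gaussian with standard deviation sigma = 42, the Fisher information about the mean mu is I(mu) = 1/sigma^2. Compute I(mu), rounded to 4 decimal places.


The Fisher information for the mean of a normal distribution is I(mu) = 1/sigma^2.
sigma = 42, so sigma^2 = 1764.
I(mu) = 1/1764 = 0.0006

0.0006


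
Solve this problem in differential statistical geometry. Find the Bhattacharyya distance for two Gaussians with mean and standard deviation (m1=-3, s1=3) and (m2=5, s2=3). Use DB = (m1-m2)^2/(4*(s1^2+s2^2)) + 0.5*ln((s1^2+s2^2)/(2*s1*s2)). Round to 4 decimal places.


Bhattacharyya distance between two Gaussians:
DB = (m1-m2)^2/(4*(s1^2+s2^2)) + (1/2)*ln((s1^2+s2^2)/(2*s1*s2)).
(m1-m2)^2 = (-8)^2 = 64.
s1^2+s2^2 = 9 + 9 = 18.
term1 = 64/72 = 0.888889.
term2 = 0.5*ln(18/18.0) = 0.0.
DB = 0.888889 + 0.0 = 0.8889

0.8889


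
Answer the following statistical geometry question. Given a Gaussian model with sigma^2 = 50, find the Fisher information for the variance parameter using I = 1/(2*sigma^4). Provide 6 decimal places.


Fisher information for variance: I(sigma^2) = 1/(2*sigma^4).
sigma^2 = 50, so sigma^4 = 2500.
I = 1/(2*2500) = 1/5000 = 0.000200

0.000200


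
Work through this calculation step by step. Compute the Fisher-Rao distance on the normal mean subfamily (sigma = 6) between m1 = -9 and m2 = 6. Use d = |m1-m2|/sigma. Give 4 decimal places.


On the fixed-variance normal subfamily, geodesic distance = |m1-m2|/sigma.
|-9 - 6| = 15.
sigma = 6.
d = 15/6 = 2.5000

2.5000


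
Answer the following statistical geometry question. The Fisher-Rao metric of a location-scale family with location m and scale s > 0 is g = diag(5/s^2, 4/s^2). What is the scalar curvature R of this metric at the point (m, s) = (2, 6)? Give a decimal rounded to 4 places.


The metric has the form g = (A dm^2 + B ds^2)/s^2 with A = 5, B = 4.
Substitute u = sqrt(A/B)*m: g = B*(du^2 + ds^2)/s^2, i.e. B times the
Poincare upper half-plane metric, which has constant Gaussian curvature -1.
Scaling a 2D metric by a constant c divides the Gaussian curvature by c,
so K = -1/B = -1/(4) = -0.2500 everywhere (the point (m, s) = (2, 6) is irrelevant:
the curvature is constant).
Scalar curvature in dimension 2: R = 2K = -2/(4) = -0.5000.

-0.5000


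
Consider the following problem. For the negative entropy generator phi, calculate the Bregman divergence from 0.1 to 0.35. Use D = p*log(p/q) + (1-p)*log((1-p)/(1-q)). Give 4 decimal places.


Bregman divergence with negative entropy generator:
D = p*log(p/q) + (1-p)*log((1-p)/(1-q)).
p = 0.1, q = 0.35.
p*log(p/q) = 0.1*log(0.1/0.35) = -0.125276.
(1-p)*log((1-p)/(1-q)) = 0.9*log(0.9/0.65) = 0.29288.
D = -0.125276 + 0.29288 = 0.1676

0.1676


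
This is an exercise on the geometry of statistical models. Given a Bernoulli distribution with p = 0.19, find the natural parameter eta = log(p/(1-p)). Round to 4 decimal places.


Natural parameter for Bernoulli: eta = log(p/(1-p)).
p = 0.19, 1-p = 0.81.
p/(1-p) = 0.234568.
eta = log(0.234568) = -1.4500

-1.4500


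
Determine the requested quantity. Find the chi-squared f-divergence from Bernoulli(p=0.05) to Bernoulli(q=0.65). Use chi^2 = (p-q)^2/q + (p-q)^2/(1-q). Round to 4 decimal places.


Chi-squared divergence between Bernoulli distributions:
chi^2 = (p-q)^2/q + (p-q)^2/(1-q).
p = 0.05, q = 0.65, p-q = -0.6.
(p-q)^2 = 0.36.
term1 = 0.36/0.65 = 0.553846.
term2 = 0.36/0.35 = 1.028571.
chi^2 = 0.553846 + 1.028571 = 1.5824

1.5824


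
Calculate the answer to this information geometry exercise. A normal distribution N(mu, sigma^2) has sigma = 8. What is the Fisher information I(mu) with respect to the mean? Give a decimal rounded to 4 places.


The Fisher information for the mean of a normal distribution is I(mu) = 1/sigma^2.
sigma = 8, so sigma^2 = 64.
I(mu) = 1/64 = 0.0156

0.0156


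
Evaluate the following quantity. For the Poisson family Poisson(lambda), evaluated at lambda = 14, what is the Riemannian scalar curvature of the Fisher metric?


This family has a single free parameter, so its statistical manifold
is 1-dimensional. The Riemann curvature tensor of any 1-dimensional
Riemannian manifold vanishes identically, so R = 0.

0


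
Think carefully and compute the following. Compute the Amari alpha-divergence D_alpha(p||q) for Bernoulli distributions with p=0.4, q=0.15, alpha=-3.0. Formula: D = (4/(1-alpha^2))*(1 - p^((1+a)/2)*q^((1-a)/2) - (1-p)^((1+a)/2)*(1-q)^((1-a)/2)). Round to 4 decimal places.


Amari alpha-divergence:
D = (4/(1-alpha^2))*(1 - p^((1+a)/2)*q^((1-a)/2) - (1-p)^((1+a)/2)*(1-q)^((1-a)/2)).
alpha = -3.0, p = 0.4, q = 0.15.
e1 = (1+alpha)/2 = -1.0, e2 = (1-alpha)/2 = 2.0.
t1 = p^e1 * q^e2 = 0.4^-1.0 * 0.15^2.0 = 0.05625.
t2 = (1-p)^e1 * (1-q)^e2 = 0.6^-1.0 * 0.85^2.0 = 1.204167.
4/(1-alpha^2) = -0.5.
D = -0.5*(1 - 0.05625 - 1.204167) = 0.1302

0.1302


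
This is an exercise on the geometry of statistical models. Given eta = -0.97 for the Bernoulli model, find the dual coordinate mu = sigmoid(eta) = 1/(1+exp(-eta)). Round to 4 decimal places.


Dual coordinate (expectation parameter) for Bernoulli:
mu = 1/(1+exp(-eta)).
eta = -0.97.
exp(-eta) = exp(0.97) = 2.637944.
mu = 1/(1+2.637944) = 0.2749

0.2749


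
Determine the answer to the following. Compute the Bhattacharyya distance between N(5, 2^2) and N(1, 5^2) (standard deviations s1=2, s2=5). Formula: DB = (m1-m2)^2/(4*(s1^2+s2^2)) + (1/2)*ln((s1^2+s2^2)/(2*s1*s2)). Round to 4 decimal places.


Bhattacharyya distance between two Gaussians:
DB = (m1-m2)^2/(4*(s1^2+s2^2)) + (1/2)*ln((s1^2+s2^2)/(2*s1*s2)).
(m1-m2)^2 = (4)^2 = 16.
s1^2+s2^2 = 4 + 25 = 29.
term1 = 16/116 = 0.137931.
term2 = 0.5*ln(29/20.0) = 0.185782.
DB = 0.137931 + 0.185782 = 0.3237

0.3237


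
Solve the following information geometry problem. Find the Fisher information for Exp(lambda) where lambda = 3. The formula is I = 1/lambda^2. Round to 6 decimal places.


Fisher information for exponential: I(lambda) = 1/lambda^2.
lambda = 3, lambda^2 = 9.
I = 1/9 = 0.111111

0.111111


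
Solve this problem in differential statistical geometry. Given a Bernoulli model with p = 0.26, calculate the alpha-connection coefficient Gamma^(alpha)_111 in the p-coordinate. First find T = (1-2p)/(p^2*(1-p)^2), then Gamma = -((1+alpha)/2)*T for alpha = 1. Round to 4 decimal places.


Skewness (Amari-Chentsov) tensor: T = (1-2p)/(p^2*(1-p)^2).
p = 0.26, 1-2p = 0.48, p^2 = 0.0676, (1-p)^2 = 0.5476.
T = 0.48/(0.0676 * 0.5476) = 12.966749.
In the p-coordinate, Gamma^(alpha) = Gamma^(0) - (alpha/2)*T with Gamma^(0) = (1/2)*g'(p) = -T/2,
so Gamma^(alpha) = -((1+alpha)/2)*T.
alpha = 1, -(1+alpha)/2 = -1.0.
Gamma = -1.0 * 12.966749 = -12.9667

-12.9667


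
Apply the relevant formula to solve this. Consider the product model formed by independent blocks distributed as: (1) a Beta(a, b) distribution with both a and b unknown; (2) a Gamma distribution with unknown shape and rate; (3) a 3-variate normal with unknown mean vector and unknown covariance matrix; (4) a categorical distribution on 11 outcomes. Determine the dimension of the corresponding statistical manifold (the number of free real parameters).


The dimension of a statistical manifold equals the number of free
(independent) real parameters of the model. For a product of independent
blocks the parameter counts add.
- Beta (a, b): 2.
- Gamma (shape, rate): 2.
- 3-variate normal: 3 (mean) + 3*4/2 = 6 (symmetric covariance) = 9.
- categorical on 11 outcomes (probabilities sum to 1): 11-1 = 10.
Total = 2 + 2 + 9 + 10 = 23.
Dimension = 23

23


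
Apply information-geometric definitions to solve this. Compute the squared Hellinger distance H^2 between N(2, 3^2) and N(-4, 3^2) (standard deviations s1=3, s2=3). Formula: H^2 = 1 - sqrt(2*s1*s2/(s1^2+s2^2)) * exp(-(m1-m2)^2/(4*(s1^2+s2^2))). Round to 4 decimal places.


Squared Hellinger distance for Gaussians:
H^2 = 1 - sqrt(2*s1*s2/(s1^2+s2^2)) * exp(-(m1-m2)^2/(4*(s1^2+s2^2))).
s1^2 = 9, s2^2 = 9, s1^2+s2^2 = 18.
sqrt(2*3*3/(18)) = 1.0.
(m1-m2)^2 = (6)^2 = 36.
exp(-36/(4*18)) = exp(-0.5) = 0.606531.
H^2 = 1 - 1.0*0.606531 = 0.3935

0.3935


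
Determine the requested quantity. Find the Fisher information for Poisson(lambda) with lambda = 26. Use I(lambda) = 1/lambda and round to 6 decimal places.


Fisher information for Poisson: I(lambda) = 1/lambda.
lambda = 26.
I(lambda) = 1/26 = 0.038462

0.038462


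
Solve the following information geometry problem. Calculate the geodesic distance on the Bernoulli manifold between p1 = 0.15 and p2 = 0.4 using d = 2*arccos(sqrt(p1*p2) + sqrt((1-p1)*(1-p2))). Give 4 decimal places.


Geodesic distance on Bernoulli manifold:
d(p1,p2) = 2*arccos(sqrt(p1*p2) + sqrt((1-p1)*(1-p2))).
sqrt(p1*p2) = sqrt(0.15*0.4) = 0.244949.
sqrt((1-p1)*(1-p2)) = sqrt(0.85*0.6) = 0.714143.
arg = 0.244949 + 0.714143 = 0.959092.
d = 2*arccos(0.959092) = 0.5740

0.5740


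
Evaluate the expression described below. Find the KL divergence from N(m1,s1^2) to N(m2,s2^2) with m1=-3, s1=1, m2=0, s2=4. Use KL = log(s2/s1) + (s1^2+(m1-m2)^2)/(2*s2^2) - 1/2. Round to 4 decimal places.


KL divergence between normal distributions:
KL = log(s2/s1) + (s1^2 + (m1-m2)^2)/(2*s2^2) - 1/2.
log(4/1) = 1.386294.
(1^2 + (-3-0)^2)/(2*4^2) = (1 + 9)/32 = 0.3125.
KL = 1.386294 + 0.3125 - 0.5 = 1.1988

1.1988


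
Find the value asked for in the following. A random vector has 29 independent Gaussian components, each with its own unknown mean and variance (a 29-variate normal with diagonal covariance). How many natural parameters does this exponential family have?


Exponential family dimension calculation:
Each univariate normal has two natural parameters (mu/sigma^2 and -1/(2 sigma^2)).
With 29 independent components, dim = 2 * 29 = 58.

58


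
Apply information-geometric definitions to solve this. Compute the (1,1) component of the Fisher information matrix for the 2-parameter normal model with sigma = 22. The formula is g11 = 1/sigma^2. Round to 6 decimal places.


For the 2-parameter normal family, the Fisher metric has:
  g11 = 1/sigma^2, g22 = 2/sigma^2.
sigma = 22, sigma^2 = 484.
g11 = 0.002066

0.002066


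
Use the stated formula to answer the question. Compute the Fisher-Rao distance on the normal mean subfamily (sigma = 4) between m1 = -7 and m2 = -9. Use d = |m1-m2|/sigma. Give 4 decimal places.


On the fixed-variance normal subfamily, geodesic distance = |m1-m2|/sigma.
|-7 - -9| = 2.
sigma = 4.
d = 2/4 = 0.5000

0.5000


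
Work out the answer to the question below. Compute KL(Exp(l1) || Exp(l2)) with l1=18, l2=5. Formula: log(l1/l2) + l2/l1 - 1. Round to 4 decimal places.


KL divergence for exponential family:
KL = log(l1/l2) + l2/l1 - 1.
log(18/5) = 1.280934.
5/18 = 0.277778.
KL = 1.280934 + 0.277778 - 1 = 0.5587

0.5587


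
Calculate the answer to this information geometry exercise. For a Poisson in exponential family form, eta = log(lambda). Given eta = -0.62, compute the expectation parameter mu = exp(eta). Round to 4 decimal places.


Expectation parameter for Poisson exponential family:
mu = exp(eta).
eta = -0.62.
mu = exp(-0.62) = 0.5379

0.5379


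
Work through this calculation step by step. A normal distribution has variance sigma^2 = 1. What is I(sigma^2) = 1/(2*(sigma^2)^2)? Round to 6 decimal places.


Fisher information for variance: I(sigma^2) = 1/(2*sigma^4).
sigma^2 = 1, so sigma^4 = 1.
I = 1/(2*1) = 1/2 = 0.500000

0.500000


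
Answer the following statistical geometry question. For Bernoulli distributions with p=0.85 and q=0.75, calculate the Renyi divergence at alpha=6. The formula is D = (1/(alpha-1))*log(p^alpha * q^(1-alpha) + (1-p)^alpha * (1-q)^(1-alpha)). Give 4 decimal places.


Renyi divergence of order alpha between Bernoulli distributions:
D = (1/(alpha-1))*log(p^alpha * q^(1-alpha) + (1-p)^alpha * (1-q)^(1-alpha)).
alpha = 6, p = 0.85, q = 0.75.
p^alpha * q^(1-alpha) = 0.85^6 * 0.75^-5 = 1.589305.
(1-p)^alpha * (1-q)^(1-alpha) = 0.15^6 * 0.25^-5 = 0.011664.
sum = 1.589305 + 0.011664 = 1.600969.
D = (1/5)*log(1.600969) = 0.0941

0.0941


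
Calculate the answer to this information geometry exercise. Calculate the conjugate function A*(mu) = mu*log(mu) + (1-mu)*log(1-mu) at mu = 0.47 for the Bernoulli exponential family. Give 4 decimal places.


Legendre transform for Bernoulli:
A*(mu) = mu*log(mu) + (1-mu)*log(1-mu).
mu = 0.47, 1-mu = 0.53.
mu*log(mu) = 0.47*log(0.47) = -0.354861.
(1-mu)*log(1-mu) = 0.53*log(0.53) = -0.336485.
A* = -0.354861 + -0.336485 = -0.6913

-0.6913


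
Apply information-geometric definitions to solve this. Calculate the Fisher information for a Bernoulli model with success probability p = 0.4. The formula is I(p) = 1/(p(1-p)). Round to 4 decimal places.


For Bernoulli(p), Fisher information is I(p) = 1/(p*(1-p)).
p = 0.4, 1-p = 0.6.
p*(1-p) = 0.24.
I(p) = 1/0.24 = 4.1667

4.1667


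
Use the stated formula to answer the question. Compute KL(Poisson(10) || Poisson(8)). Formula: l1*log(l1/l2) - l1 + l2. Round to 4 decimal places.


KL divergence for Poisson:
KL = l1*log(l1/l2) - l1 + l2.
l1 = 10, l2 = 8.
log(10/8) = 0.223144.
l1*log(l1/l2) = 10 * 0.223144 = 2.231436.
KL = 2.231436 - 10 + 8 = 0.2314

0.2314


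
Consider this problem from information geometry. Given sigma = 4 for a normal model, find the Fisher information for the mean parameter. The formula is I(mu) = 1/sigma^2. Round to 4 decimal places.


The Fisher information for the mean of a normal distribution is I(mu) = 1/sigma^2.
sigma = 4, so sigma^2 = 16.
I(mu) = 1/16 = 0.0625

0.0625


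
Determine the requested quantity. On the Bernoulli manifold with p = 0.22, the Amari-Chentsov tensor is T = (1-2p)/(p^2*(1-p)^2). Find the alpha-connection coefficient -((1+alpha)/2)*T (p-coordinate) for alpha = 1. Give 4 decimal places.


Skewness (Amari-Chentsov) tensor: T = (1-2p)/(p^2*(1-p)^2).
p = 0.22, 1-2p = 0.56, p^2 = 0.0484, (1-p)^2 = 0.6084.
T = 0.56/(0.0484 * 0.6084) = 19.017502.
In the p-coordinate, Gamma^(alpha) = Gamma^(0) - (alpha/2)*T with Gamma^(0) = (1/2)*g'(p) = -T/2,
so Gamma^(alpha) = -((1+alpha)/2)*T.
alpha = 1, -(1+alpha)/2 = -1.0.
Gamma = -1.0 * 19.017502 = -19.0175

-19.0175


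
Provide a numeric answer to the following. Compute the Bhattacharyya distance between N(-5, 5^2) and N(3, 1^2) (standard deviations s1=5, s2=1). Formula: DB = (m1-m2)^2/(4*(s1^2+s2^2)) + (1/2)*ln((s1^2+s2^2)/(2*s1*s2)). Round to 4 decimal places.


Bhattacharyya distance between two Gaussians:
DB = (m1-m2)^2/(4*(s1^2+s2^2)) + (1/2)*ln((s1^2+s2^2)/(2*s1*s2)).
(m1-m2)^2 = (-8)^2 = 64.
s1^2+s2^2 = 25 + 1 = 26.
term1 = 64/104 = 0.615385.
term2 = 0.5*ln(26/10.0) = 0.477756.
DB = 0.615385 + 0.477756 = 1.0931

1.0931


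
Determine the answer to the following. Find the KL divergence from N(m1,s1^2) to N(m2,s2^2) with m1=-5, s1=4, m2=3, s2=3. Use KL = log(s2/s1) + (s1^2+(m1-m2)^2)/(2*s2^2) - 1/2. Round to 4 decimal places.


KL divergence between normal distributions:
KL = log(s2/s1) + (s1^2 + (m1-m2)^2)/(2*s2^2) - 1/2.
log(3/4) = -0.287682.
(4^2 + (-5-3)^2)/(2*3^2) = (16 + 64)/18 = 4.444444.
KL = -0.287682 + 4.444444 - 0.5 = 3.6568

3.6568


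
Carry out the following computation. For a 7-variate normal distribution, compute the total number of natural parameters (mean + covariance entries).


Exponential family dimension calculation:
For 7-dim MVN: mean has 7 params, covariance has 7*8/2 = 28 unique entries.
Total dim = 7 + 28 = 35.

35


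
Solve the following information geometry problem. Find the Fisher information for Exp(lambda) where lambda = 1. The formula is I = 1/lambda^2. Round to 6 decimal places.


Fisher information for exponential: I(lambda) = 1/lambda^2.
lambda = 1, lambda^2 = 1.
I = 1/1 = 1.000000

1.000000


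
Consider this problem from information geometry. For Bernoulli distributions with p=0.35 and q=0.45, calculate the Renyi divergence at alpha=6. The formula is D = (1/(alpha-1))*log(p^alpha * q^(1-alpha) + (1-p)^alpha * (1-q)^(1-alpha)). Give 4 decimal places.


Renyi divergence of order alpha between Bernoulli distributions:
D = (1/(alpha-1))*log(p^alpha * q^(1-alpha) + (1-p)^alpha * (1-q)^(1-alpha)).
alpha = 6, p = 0.35, q = 0.45.
p^alpha * q^(1-alpha) = 0.35^6 * 0.45^-5 = 0.09962.
(1-p)^alpha * (1-q)^(1-alpha) = 0.65^6 * 0.55^-5 = 1.498534.
sum = 0.09962 + 1.498534 = 1.598154.
D = (1/5)*log(1.598154) = 0.0938

0.0938


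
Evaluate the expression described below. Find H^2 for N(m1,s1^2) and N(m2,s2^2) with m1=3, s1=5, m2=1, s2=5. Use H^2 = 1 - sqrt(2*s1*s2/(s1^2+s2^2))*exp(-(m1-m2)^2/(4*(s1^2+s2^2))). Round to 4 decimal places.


Squared Hellinger distance for Gaussians:
H^2 = 1 - sqrt(2*s1*s2/(s1^2+s2^2)) * exp(-(m1-m2)^2/(4*(s1^2+s2^2))).
s1^2 = 25, s2^2 = 25, s1^2+s2^2 = 50.
sqrt(2*5*5/(50)) = 1.0.
(m1-m2)^2 = (2)^2 = 4.
exp(-4/(4*50)) = exp(-0.02) = 0.980199.
H^2 = 1 - 1.0*0.980199 = 0.0198

0.0198


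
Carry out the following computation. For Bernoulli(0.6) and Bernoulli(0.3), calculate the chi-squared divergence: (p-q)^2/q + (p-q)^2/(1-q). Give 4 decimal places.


Chi-squared divergence between Bernoulli distributions:
chi^2 = (p-q)^2/q + (p-q)^2/(1-q).
p = 0.6, q = 0.3, p-q = 0.3.
(p-q)^2 = 0.09.
term1 = 0.09/0.3 = 0.3.
term2 = 0.09/0.7 = 0.128571.
chi^2 = 0.3 + 0.128571 = 0.4286

0.4286


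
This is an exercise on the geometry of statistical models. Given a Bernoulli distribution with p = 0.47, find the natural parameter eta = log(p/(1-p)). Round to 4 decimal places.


Natural parameter for Bernoulli: eta = log(p/(1-p)).
p = 0.47, 1-p = 0.53.
p/(1-p) = 0.886792.
eta = log(0.886792) = -0.1201

-0.1201


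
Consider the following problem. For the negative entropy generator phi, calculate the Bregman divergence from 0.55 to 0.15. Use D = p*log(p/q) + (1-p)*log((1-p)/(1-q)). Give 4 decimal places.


Bregman divergence with negative entropy generator:
D = p*log(p/q) + (1-p)*log((1-p)/(1-q)).
p = 0.55, q = 0.15.
p*log(p/q) = 0.55*log(0.55/0.15) = 0.714606.
(1-p)*log((1-p)/(1-q)) = 0.45*log(0.45/0.85) = -0.286195.
D = 0.714606 + -0.286195 = 0.4284

0.4284


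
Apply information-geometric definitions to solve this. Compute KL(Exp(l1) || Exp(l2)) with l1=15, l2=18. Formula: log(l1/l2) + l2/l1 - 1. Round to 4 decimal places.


KL divergence for exponential family:
KL = log(l1/l2) + l2/l1 - 1.
log(15/18) = -0.182322.
18/15 = 1.2.
KL = -0.182322 + 1.2 - 1 = 0.0177

0.0177


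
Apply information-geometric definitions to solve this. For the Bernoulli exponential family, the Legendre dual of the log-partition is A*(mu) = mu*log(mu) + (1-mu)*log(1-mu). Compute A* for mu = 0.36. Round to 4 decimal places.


Legendre transform for Bernoulli:
A*(mu) = mu*log(mu) + (1-mu)*log(1-mu).
mu = 0.36, 1-mu = 0.64.
mu*log(mu) = 0.36*log(0.36) = -0.367794.
(1-mu)*log(1-mu) = 0.64*log(0.64) = -0.285624.
A* = -0.367794 + -0.285624 = -0.6534

-0.6534


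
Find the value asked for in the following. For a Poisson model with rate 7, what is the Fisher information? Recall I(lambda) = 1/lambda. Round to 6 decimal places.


Fisher information for Poisson: I(lambda) = 1/lambda.
lambda = 7.
I(lambda) = 1/7 = 0.142857

0.142857


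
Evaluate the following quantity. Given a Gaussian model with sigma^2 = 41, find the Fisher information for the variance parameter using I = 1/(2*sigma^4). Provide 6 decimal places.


Fisher information for variance: I(sigma^2) = 1/(2*sigma^4).
sigma^2 = 41, so sigma^4 = 1681.
I = 1/(2*1681) = 1/3362 = 0.000297

0.000297


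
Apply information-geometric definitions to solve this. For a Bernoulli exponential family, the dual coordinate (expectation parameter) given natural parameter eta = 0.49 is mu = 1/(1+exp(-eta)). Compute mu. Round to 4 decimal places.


Dual coordinate (expectation parameter) for Bernoulli:
mu = 1/(1+exp(-eta)).
eta = 0.49.
exp(-eta) = exp(-0.49) = 0.612626.
mu = 1/(1+0.612626) = 0.6201

0.6201


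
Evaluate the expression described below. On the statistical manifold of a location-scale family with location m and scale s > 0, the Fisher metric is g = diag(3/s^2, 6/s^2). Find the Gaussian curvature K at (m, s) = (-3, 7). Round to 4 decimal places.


The metric has the form g = (A dm^2 + B ds^2)/s^2 with A = 3, B = 6.
Substitute u = sqrt(A/B)*m: g = B*(du^2 + ds^2)/s^2, i.e. B times the
Poincare upper half-plane metric, which has constant Gaussian curvature -1.
Scaling a 2D metric by a constant c divides the Gaussian curvature by c,
so K = -1/B = -1/(6) = -0.1667 everywhere (the point (m, s) = (-3, 7) is irrelevant:
the curvature is constant).
The requested Gaussian curvature is K = -0.1667.

-0.1667


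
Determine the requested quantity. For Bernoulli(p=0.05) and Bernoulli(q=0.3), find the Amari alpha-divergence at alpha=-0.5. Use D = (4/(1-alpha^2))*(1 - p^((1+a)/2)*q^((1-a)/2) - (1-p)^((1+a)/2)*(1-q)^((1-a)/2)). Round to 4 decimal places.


Amari alpha-divergence:
D = (4/(1-alpha^2))*(1 - p^((1+a)/2)*q^((1-a)/2) - (1-p)^((1+a)/2)*(1-q)^((1-a)/2)).
alpha = -0.5, p = 0.05, q = 0.3.
e1 = (1+alpha)/2 = 0.25, e2 = (1-alpha)/2 = 0.75.
t1 = p^e1 * q^e2 = 0.05^0.25 * 0.3^0.75 = 0.191683.
t2 = (1-p)^e1 * (1-q)^e2 = 0.95^0.25 * 0.7^0.75 = 0.755535.
4/(1-alpha^2) = 5.333333.
D = 5.333333*(1 - 0.191683 - 0.755535) = 0.2815

0.2815


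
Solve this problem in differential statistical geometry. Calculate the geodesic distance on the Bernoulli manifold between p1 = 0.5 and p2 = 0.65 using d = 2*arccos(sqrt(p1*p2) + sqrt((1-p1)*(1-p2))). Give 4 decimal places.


Geodesic distance on Bernoulli manifold:
d(p1,p2) = 2*arccos(sqrt(p1*p2) + sqrt((1-p1)*(1-p2))).
sqrt(p1*p2) = sqrt(0.5*0.65) = 0.570088.
sqrt((1-p1)*(1-p2)) = sqrt(0.5*0.35) = 0.41833.
arg = 0.570088 + 0.41833 = 0.988418.
d = 2*arccos(0.988418) = 0.3047

0.3047


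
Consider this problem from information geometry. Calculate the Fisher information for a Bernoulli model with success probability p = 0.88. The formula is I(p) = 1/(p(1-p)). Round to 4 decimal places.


For Bernoulli(p), Fisher information is I(p) = 1/(p*(1-p)).
p = 0.88, 1-p = 0.12.
p*(1-p) = 0.1056.
I(p) = 1/0.1056 = 9.4697

9.4697


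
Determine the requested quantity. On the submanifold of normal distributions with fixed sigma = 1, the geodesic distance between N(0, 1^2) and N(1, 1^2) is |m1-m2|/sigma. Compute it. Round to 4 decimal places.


On the fixed-variance normal subfamily, geodesic distance = |m1-m2|/sigma.
|0 - 1| = 1.
sigma = 1.
d = 1/1 = 1.0000

1.0000


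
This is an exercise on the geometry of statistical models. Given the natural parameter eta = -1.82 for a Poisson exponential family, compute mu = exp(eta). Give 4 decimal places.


Expectation parameter for Poisson exponential family:
mu = exp(eta).
eta = -1.82.
mu = exp(-1.82) = 0.1620

0.1620


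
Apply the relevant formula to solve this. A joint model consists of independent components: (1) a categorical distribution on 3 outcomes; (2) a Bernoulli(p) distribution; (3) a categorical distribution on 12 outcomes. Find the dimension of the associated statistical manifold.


The dimension of a statistical manifold equals the number of free
(independent) real parameters of the model. For a product of independent
blocks the parameter counts add.
- categorical on 3 outcomes (probabilities sum to 1): 3-1 = 2.
- Bernoulli (p): 1.
- categorical on 12 outcomes (probabilities sum to 1): 12-1 = 11.
Total = 2 + 1 + 11 = 14.
Dimension = 14

14


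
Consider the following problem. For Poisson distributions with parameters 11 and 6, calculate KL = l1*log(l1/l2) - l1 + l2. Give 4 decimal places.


KL divergence for Poisson:
KL = l1*log(l1/l2) - l1 + l2.
l1 = 11, l2 = 6.
log(11/6) = 0.606136.
l1*log(l1/l2) = 11 * 0.606136 = 6.667494.
KL = 6.667494 - 11 + 6 = 1.6675

1.6675


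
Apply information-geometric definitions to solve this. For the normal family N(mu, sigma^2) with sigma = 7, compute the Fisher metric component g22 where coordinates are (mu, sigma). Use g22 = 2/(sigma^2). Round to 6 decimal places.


For the 2-parameter normal family, the Fisher metric has:
  g11 = 1/sigma^2, g22 = 2/sigma^2.
sigma = 7, sigma^2 = 49.
g22 = 0.040816

0.040816


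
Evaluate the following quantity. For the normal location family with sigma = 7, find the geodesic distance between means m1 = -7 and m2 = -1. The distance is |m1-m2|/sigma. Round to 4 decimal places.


On the fixed-variance normal subfamily, geodesic distance = |m1-m2|/sigma.
|-7 - -1| = 6.
sigma = 7.
d = 6/7 = 0.8571

0.8571


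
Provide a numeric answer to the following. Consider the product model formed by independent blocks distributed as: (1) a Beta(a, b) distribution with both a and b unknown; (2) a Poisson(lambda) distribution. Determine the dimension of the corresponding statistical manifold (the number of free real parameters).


The dimension of a statistical manifold equals the number of free
(independent) real parameters of the model. For a product of independent
blocks the parameter counts add.
- Beta (a, b): 2.
- Poisson (lambda): 1.
Total = 2 + 1 = 3.
Dimension = 3

3


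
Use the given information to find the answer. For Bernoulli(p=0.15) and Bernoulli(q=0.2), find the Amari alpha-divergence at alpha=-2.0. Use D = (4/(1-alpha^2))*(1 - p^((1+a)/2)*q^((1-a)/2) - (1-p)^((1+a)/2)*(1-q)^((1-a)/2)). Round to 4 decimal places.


Amari alpha-divergence:
D = (4/(1-alpha^2))*(1 - p^((1+a)/2)*q^((1-a)/2) - (1-p)^((1+a)/2)*(1-q)^((1-a)/2)).
alpha = -2.0, p = 0.15, q = 0.2.
e1 = (1+alpha)/2 = -0.5, e2 = (1-alpha)/2 = 1.5.
t1 = p^e1 * q^e2 = 0.15^-0.5 * 0.2^1.5 = 0.23094.
t2 = (1-p)^e1 * (1-q)^e2 = 0.85^-0.5 * 0.8^1.5 = 0.776114.
4/(1-alpha^2) = -1.333333.
D = -1.333333*(1 - 0.23094 - 0.776114) = 0.0094

0.0094


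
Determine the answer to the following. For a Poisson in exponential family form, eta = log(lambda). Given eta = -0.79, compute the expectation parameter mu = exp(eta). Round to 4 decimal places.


Expectation parameter for Poisson exponential family:
mu = exp(eta).
eta = -0.79.
mu = exp(-0.79) = 0.4538

0.4538


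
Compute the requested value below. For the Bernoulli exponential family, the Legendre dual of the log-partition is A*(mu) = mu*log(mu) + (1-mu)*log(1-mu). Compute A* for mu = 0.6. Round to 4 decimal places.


Legendre transform for Bernoulli:
A*(mu) = mu*log(mu) + (1-mu)*log(1-mu).
mu = 0.6, 1-mu = 0.4.
mu*log(mu) = 0.6*log(0.6) = -0.306495.
(1-mu)*log(1-mu) = 0.4*log(0.4) = -0.366516.
A* = -0.306495 + -0.366516 = -0.6730

-0.6730


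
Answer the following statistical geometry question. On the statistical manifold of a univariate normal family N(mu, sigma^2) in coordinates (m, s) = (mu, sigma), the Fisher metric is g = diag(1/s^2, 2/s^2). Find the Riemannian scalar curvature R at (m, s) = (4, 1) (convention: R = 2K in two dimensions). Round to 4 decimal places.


The metric has the form g = (A dm^2 + B ds^2)/s^2 with A = 1, B = 2.
Substitute u = sqrt(A/B)*m: g = B*(du^2 + ds^2)/s^2, i.e. B times the
Poincare upper half-plane metric, which has constant Gaussian curvature -1.
Scaling a 2D metric by a constant c divides the Gaussian curvature by c,
so K = -1/B = -1/(2) = -0.5000 everywhere (the point (m, s) = (4, 1) is irrelevant:
the curvature is constant).
Scalar curvature in dimension 2: R = 2K = -2/(2) = -1.0000.

-1.0000


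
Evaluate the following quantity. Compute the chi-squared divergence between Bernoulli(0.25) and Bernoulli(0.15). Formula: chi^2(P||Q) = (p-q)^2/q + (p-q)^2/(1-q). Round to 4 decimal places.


Chi-squared divergence between Bernoulli distributions:
chi^2 = (p-q)^2/q + (p-q)^2/(1-q).
p = 0.25, q = 0.15, p-q = 0.1.
(p-q)^2 = 0.01.
term1 = 0.01/0.15 = 0.066667.
term2 = 0.01/0.85 = 0.011765.
chi^2 = 0.066667 + 0.011765 = 0.0784

0.0784
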